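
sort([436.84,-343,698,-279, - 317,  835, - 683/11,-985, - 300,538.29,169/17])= [ - 985, - 343, - 317, - 300 , - 279, - 683/11,169/17 , 436.84,538.29,  698 , 835]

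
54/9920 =27/4960 = 0.01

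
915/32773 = 915/32773 = 0.03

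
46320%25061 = 21259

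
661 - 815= -154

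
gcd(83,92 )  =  1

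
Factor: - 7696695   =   -3^1*5^1*263^1*1951^1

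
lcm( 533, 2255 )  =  29315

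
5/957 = 5/957 = 0.01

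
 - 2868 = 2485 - 5353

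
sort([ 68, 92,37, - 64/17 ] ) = [ -64/17 , 37, 68,92] 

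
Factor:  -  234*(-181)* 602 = 2^2  *3^2 * 7^1*13^1*43^1*181^1 =25497108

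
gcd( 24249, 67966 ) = 1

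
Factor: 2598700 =2^2*5^2*13^1 * 1999^1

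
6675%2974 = 727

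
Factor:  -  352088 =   -  2^3*11^1*4001^1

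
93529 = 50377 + 43152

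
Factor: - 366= - 2^1*3^1*61^1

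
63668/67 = 950  +  18/67 = 950.27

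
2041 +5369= 7410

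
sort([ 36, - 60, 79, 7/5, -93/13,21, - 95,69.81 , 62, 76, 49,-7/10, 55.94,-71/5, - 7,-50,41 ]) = [-95,-60, - 50,  -  71/5, -93/13, - 7,- 7/10, 7/5, 21,  36 , 41, 49,55.94,62, 69.81, 76, 79 ] 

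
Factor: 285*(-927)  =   - 3^3 * 5^1*19^1*103^1 =- 264195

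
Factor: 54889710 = 2^1* 3^1*5^1*139^1 * 13163^1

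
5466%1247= 478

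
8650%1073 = 66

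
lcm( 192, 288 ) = 576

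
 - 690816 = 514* (- 1344)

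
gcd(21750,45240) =870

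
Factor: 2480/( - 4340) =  - 4/7 = - 2^2*7^( - 1)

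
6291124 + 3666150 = 9957274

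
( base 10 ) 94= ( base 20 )4E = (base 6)234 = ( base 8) 136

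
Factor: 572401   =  23^1*41^1*607^1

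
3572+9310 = 12882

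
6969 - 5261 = 1708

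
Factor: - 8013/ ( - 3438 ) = 2^(-1 ) * 3^ (-1) *191^(-1 )*2671^1 = 2671/1146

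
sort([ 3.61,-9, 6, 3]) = [  -  9,3, 3.61,6 ]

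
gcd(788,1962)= 2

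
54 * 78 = 4212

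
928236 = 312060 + 616176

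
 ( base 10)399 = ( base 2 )110001111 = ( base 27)EL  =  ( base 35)BE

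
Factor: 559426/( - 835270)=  -279713/417635 = -5^(-1)*7^1 * 31^1*101^( - 1)*827^( - 1)* 1289^1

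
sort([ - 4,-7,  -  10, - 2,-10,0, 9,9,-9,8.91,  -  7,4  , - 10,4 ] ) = [ - 10, - 10,  -  10, - 9, - 7, - 7,-4 , - 2, 0,4  ,  4,8.91, 9  ,  9]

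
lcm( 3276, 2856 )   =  111384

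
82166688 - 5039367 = 77127321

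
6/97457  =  6/97457= 0.00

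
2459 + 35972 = 38431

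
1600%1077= 523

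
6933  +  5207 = 12140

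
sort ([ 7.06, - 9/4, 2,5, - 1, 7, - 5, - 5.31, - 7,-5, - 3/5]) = [ - 7, - 5.31,  -  5, - 5, - 9/4, - 1,  -  3/5, 2,5, 7,7.06 ] 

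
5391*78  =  420498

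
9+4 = 13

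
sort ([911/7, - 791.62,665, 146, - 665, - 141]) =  [ - 791.62, - 665, - 141,911/7, 146, 665]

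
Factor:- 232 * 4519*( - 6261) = 2^3*3^1*29^1*2087^1*4519^1 = 6564082488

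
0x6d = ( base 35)34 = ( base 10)109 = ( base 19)5E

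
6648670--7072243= 13720913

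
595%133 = 63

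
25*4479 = 111975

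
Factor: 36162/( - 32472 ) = -2^( - 2 ) * 7^2*11^( - 1 ) = - 49/44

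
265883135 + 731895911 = 997779046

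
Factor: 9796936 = 2^3*277^1*4421^1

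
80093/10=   8009+3/10 =8009.30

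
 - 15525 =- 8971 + -6554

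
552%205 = 142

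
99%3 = 0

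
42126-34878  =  7248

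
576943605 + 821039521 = 1397983126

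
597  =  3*199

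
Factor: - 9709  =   - 7^1 * 19^1*73^1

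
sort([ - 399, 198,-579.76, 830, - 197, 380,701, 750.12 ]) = [ - 579.76 , - 399, - 197, 198, 380, 701,750.12, 830]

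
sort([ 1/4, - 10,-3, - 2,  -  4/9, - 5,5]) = [ - 10 , - 5,-3, - 2,  -  4/9,  1/4,5]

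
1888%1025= 863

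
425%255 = 170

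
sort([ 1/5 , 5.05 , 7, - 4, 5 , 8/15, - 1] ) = [ - 4,-1, 1/5, 8/15,  5, 5.05, 7]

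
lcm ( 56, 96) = 672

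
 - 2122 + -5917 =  - 8039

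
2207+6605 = 8812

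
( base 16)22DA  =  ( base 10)8922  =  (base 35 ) 79W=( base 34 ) 7oe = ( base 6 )105150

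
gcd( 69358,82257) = 1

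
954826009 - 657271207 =297554802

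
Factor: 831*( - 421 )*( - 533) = 3^1 * 13^1*41^1*277^1*421^1 = 186470583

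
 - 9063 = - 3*3021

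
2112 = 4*528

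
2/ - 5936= - 1  +  2967/2968 = -  0.00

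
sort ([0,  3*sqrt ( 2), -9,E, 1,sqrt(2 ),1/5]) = [ - 9, 0,1/5, 1,sqrt( 2),E, 3*sqrt(2 ) ]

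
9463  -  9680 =-217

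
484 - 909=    -425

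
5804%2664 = 476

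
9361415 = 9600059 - 238644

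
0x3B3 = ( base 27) 182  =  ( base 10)947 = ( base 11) 791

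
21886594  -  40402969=-18516375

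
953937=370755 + 583182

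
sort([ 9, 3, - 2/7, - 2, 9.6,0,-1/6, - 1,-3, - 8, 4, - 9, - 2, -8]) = [ - 9 ,-8, - 8, - 3 , - 2, - 2, - 1, - 2/7,-1/6, 0, 3, 4, 9,9.6] 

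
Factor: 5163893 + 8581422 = 5^1*37^1 * 191^1*389^1  =  13745315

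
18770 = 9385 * 2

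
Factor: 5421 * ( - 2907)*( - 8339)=131413025133 = 3^3*13^1*17^1 * 19^1 * 31^1*139^1* 269^1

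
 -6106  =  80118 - 86224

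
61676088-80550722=  -  18874634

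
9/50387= 9/50387  =  0.00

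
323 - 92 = 231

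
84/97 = 84/97 = 0.87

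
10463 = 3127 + 7336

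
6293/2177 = 2 + 277/311 = 2.89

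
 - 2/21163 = -2/21163 = - 0.00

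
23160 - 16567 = 6593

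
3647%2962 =685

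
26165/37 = 26165/37  =  707.16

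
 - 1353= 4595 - 5948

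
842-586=256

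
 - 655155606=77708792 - 732864398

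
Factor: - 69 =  - 3^1*23^1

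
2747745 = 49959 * 55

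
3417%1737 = 1680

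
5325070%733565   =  190115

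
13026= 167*78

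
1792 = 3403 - 1611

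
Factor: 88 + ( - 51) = 37 = 37^1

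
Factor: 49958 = 2^1 * 24979^1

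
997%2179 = 997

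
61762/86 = 30881/43 = 718.16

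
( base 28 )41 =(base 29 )3Q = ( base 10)113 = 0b1110001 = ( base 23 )4L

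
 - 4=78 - 82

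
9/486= 1/54 = 0.02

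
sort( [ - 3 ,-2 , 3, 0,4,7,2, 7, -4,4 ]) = [ - 4, - 3 , - 2, 0,2, 3, 4,  4, 7 , 7 ] 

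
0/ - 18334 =0/1 = -0.00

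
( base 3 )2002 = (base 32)1O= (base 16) 38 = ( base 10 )56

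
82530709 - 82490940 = 39769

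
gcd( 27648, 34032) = 48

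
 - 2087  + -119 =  - 2206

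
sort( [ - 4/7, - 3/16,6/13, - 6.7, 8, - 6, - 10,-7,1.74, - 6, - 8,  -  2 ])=[ - 10, - 8, - 7, - 6.7, - 6, - 6, - 2,-4/7,-3/16,6/13,  1.74, 8 ] 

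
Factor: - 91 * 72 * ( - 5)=2^3*3^2*5^1 *7^1*13^1 = 32760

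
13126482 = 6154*2133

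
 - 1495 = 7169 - 8664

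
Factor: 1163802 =2^1*3^1 * 31^1*6257^1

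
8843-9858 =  - 1015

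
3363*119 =400197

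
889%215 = 29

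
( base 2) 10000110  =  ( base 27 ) 4q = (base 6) 342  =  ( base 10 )134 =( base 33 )42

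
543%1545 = 543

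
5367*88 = 472296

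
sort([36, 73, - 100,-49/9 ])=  [-100,-49/9,36,73]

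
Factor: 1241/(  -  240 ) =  - 2^( - 4)*3^( - 1 )*5^( - 1)*17^1*73^1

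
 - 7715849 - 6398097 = -14113946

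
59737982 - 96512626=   -  36774644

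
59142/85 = 695  +  67/85 = 695.79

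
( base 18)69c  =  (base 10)2118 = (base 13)c6c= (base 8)4106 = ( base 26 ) 33c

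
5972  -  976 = 4996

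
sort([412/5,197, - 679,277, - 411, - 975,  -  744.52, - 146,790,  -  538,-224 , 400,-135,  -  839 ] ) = [ - 975, - 839, - 744.52, - 679, - 538, - 411,-224,-146, - 135,412/5,197,277, 400,  790 ] 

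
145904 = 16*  9119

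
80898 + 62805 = 143703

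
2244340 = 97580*23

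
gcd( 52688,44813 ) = 1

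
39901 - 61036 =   -  21135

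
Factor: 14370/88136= 15/92= 2^ ( - 2)  *3^1*5^1*23^( -1 )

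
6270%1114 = 700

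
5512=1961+3551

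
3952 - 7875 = - 3923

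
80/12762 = 40/6381 = 0.01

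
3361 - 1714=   1647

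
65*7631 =496015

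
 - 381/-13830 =127/4610=0.03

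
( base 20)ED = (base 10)293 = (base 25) BI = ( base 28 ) AD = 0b100100101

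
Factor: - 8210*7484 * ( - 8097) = 497509153080 = 2^3*3^1*5^1*821^1*1871^1*2699^1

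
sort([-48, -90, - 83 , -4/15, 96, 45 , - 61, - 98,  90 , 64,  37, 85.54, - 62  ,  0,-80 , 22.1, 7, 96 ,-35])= [  -  98, - 90, - 83, - 80,- 62, - 61,-48,-35,  -  4/15,  0,  7,  22.1,  37,45, 64,85.54 , 90, 96,96]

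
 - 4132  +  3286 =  - 846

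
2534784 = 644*3936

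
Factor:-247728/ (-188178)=104/79 =2^3*13^1 *79^( - 1 ) 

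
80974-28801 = 52173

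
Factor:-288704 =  - 2^6*13^1*347^1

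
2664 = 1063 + 1601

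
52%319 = 52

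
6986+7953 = 14939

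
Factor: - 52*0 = 0 =0^1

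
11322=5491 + 5831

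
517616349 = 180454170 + 337162179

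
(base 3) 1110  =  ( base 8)47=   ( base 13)30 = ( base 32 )17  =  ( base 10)39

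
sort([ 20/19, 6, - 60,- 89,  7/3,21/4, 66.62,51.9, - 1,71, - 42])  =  [ - 89, - 60,-42, - 1,20/19, 7/3, 21/4,6, 51.9,  66.62,71 ]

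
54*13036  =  703944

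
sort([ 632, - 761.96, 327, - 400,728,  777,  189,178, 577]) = [ - 761.96, - 400,178,189, 327,577,  632, 728,777]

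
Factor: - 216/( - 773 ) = 2^3*3^3*773^( - 1 ) 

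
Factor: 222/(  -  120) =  -37/20 = - 2^( - 2) * 5^( - 1 )*37^1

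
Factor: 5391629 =1297^1*4157^1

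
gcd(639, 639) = 639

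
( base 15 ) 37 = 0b110100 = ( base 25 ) 22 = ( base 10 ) 52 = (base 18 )2G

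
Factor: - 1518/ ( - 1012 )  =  3/2 = 2^( - 1 )*3^1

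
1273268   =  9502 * 134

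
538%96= 58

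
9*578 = 5202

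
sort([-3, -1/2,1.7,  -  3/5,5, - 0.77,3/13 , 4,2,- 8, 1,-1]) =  [-8,-3,-1, - 0.77, - 3/5, - 1/2, 3/13 , 1,1.7, 2,4,5]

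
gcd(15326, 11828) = 2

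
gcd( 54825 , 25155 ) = 645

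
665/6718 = 665/6718 = 0.10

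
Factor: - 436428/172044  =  -3^ (-1 ) * 59^( - 1 ) * 449^1 =-449/177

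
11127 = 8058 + 3069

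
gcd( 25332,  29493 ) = 3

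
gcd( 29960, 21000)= 280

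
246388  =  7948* 31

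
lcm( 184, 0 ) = 0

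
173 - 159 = 14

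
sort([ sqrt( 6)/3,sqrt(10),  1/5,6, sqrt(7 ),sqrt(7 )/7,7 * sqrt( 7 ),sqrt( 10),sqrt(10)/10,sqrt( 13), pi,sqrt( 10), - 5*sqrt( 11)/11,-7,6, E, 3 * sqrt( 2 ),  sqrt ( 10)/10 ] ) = [-7, - 5* sqrt( 11)/11,  1/5, sqrt( 10) /10, sqrt( 10)/10, sqrt( 7)/7 , sqrt( 6)/3,  sqrt( 7), E, pi, sqrt( 10),sqrt( 10), sqrt(10 ),sqrt(13), 3 * sqrt( 2), 6, 6 , 7 * sqrt( 7 )]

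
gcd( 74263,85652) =7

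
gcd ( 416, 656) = 16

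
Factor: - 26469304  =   - 2^3*3308663^1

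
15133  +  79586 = 94719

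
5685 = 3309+2376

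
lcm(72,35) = 2520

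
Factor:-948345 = -3^1*5^1*17^1*3719^1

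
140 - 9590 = - 9450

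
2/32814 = 1/16407 =0.00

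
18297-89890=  - 71593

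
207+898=1105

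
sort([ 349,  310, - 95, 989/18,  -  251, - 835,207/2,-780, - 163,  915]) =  [-835,-780,- 251, - 163,  -  95, 989/18,207/2, 310,349,915 ]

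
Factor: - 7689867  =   - 3^1*83^1*89^1 * 347^1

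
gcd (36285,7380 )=615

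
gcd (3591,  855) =171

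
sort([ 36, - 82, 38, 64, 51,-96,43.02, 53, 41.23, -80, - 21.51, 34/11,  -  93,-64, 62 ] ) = [ - 96,  -  93, - 82 , - 80, - 64, - 21.51, 34/11,36,  38, 41.23, 43.02,51, 53, 62,  64]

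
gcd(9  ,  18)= 9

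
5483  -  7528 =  - 2045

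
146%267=146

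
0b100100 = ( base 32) 14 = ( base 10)36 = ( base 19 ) 1H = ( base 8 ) 44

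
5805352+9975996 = 15781348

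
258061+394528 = 652589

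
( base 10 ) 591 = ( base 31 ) J2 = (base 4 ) 21033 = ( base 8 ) 1117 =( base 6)2423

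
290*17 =4930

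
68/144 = 17/36 =0.47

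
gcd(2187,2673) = 243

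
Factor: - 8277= - 3^1*31^1*89^1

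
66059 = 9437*7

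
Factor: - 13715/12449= - 5^1 * 13^1*59^(-1) =- 65/59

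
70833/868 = 81 + 75/124 = 81.60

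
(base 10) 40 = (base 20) 20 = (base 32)18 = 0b101000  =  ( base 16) 28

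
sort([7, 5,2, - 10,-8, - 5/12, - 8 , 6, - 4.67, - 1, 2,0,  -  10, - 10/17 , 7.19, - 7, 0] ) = [ - 10,-10,-8, - 8 ,-7,  -  4.67 ,  -  1,-10/17, - 5/12,0,0, 2, 2, 5, 6, 7, 7.19]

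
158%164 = 158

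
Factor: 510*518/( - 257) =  - 264180/257=- 2^2 * 3^1 * 5^1*7^1*17^1*37^1*257^(-1 )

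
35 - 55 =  - 20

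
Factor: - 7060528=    - 2^4*41^1*47^1* 229^1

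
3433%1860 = 1573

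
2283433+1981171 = 4264604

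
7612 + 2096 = 9708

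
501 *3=1503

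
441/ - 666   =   - 1 + 25/74 = -0.66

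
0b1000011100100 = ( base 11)3281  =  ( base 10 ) 4324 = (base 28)5EC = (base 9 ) 5834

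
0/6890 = 0 = 0.00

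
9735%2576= 2007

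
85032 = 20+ 85012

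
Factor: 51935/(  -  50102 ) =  - 85/82 = -2^( - 1)*5^1* 17^1*41^(-1 ) 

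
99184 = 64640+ 34544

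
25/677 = 25/677 = 0.04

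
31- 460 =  - 429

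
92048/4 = 23012= 23012.00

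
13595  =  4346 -- 9249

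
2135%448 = 343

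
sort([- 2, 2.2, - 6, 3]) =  [-6,-2,  2.2,3 ] 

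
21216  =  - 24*( - 884)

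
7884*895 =7056180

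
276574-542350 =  - 265776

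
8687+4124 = 12811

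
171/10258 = 171/10258  =  0.02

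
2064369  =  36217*57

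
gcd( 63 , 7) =7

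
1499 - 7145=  - 5646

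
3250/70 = 46 + 3/7= 46.43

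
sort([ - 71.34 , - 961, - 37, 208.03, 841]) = [ - 961, - 71.34, - 37,208.03, 841 ]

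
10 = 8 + 2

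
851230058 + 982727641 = 1833957699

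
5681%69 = 23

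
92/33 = 92/33 = 2.79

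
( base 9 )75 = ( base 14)4c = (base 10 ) 68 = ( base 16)44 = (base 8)104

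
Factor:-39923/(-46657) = 83/97 = 83^1*97^(-1)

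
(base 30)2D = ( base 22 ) 37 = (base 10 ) 73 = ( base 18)41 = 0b1001001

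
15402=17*906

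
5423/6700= 5423/6700 = 0.81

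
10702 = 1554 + 9148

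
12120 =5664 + 6456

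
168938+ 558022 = 726960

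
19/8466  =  19/8466 = 0.00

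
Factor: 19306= 2^1*7^2 * 197^1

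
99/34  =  2 + 31/34  =  2.91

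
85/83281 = 85/83281 = 0.00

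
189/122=1 + 67/122  =  1.55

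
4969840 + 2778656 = 7748496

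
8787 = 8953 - 166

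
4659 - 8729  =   - 4070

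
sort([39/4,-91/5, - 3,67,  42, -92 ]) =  [ - 92, - 91/5, - 3,39/4,42,67]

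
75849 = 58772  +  17077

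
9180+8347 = 17527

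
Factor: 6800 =2^4 * 5^2 * 17^1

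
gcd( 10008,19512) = 72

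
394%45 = 34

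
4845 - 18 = 4827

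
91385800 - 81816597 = 9569203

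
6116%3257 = 2859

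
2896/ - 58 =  -50 + 2/29 = - 49.93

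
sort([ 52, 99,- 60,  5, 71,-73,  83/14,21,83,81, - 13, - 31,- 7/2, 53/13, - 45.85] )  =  [-73, - 60, - 45.85,-31  , - 13,- 7/2, 53/13, 5, 83/14,21, 52, 71, 81,83, 99 ] 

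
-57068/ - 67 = 57068/67= 851.76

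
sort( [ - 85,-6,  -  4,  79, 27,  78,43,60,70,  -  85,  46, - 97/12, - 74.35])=[ - 85,- 85, - 74.35, - 97/12, - 6, - 4, 27,  43,  46, 60,70, 78,79 ]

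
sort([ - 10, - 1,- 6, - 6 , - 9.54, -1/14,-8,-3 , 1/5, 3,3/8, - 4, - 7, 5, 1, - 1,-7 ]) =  [ - 10, - 9.54, - 8,- 7, - 7 ,- 6,  -  6, - 4, - 3,-1, - 1, - 1/14, 1/5,3/8, 1, 3, 5]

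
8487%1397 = 105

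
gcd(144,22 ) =2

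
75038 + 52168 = 127206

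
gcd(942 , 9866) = 2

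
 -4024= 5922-9946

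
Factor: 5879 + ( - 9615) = -3736=- 2^3*467^1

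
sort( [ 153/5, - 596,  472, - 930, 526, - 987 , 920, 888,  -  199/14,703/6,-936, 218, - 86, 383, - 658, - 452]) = [ - 987, - 936 ,  -  930,-658,  -  596, - 452, - 86, - 199/14, 153/5, 703/6,  218, 383,472,526, 888, 920]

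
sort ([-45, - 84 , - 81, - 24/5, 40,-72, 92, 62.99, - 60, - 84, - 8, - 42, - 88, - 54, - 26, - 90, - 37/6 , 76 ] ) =[ -90, - 88, - 84, - 84,-81 , - 72, - 60, - 54, - 45, - 42, - 26, - 8 , - 37/6, - 24/5, 40,  62.99, 76,92]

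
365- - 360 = 725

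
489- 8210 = -7721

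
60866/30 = 2028 + 13/15  =  2028.87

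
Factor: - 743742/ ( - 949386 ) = 3^3*4591^1*158231^( - 1 )= 123957/158231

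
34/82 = 17/41 = 0.41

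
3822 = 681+3141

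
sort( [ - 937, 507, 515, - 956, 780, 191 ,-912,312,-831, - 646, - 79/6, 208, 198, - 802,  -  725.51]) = [ - 956, - 937, - 912, - 831,- 802, - 725.51,  -  646,-79/6, 191, 198, 208,312, 507,515, 780 ] 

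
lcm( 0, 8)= 0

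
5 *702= 3510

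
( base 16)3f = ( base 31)21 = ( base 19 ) 36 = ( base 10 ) 63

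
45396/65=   698+2/5= 698.40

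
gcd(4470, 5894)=2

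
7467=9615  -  2148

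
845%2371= 845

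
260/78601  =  260/78601  =  0.00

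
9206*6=55236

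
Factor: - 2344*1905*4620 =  - 2^5*3^2*5^2*7^1*11^1* 127^1*293^1= -20629778400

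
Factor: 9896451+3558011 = 13454462 = 2^1 * 7^1*961033^1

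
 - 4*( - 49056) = 196224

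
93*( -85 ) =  -7905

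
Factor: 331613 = 331613^1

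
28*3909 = 109452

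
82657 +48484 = 131141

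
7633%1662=985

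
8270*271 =2241170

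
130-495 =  - 365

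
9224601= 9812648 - 588047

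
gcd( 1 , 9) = 1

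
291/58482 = 97/19494= 0.00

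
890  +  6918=7808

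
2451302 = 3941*622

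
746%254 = 238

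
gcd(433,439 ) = 1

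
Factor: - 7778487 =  - 3^1*2592829^1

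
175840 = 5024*35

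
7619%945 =59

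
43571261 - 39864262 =3706999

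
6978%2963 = 1052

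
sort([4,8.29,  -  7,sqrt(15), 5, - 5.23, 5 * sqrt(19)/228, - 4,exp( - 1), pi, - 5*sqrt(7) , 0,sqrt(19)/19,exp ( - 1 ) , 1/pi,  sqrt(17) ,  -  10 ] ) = [ -5 * sqrt(7 ), - 10 , - 7,  -  5.23,  -  4, 0,5*sqrt(19 )/228, sqrt ( 19)/19 , 1/pi,exp ( -1),exp(-1),pi, sqrt (15),4,sqrt(17), 5,8.29 ] 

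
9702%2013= 1650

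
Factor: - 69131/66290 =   -  2^(  -  1) * 5^ ( - 1 )*7^( - 1)*73^1 = -73/70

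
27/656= 27/656 = 0.04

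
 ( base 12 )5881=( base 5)304024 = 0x26a1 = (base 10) 9889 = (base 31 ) a90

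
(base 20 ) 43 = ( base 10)83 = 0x53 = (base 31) 2l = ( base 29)2p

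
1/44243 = 1/44243 = 0.00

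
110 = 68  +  42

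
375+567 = 942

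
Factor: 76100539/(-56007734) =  - 2^( - 1)*787^1*4919^( - 1 )*5693^( - 1)*96697^1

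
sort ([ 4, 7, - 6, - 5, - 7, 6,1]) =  [-7,  -  6, - 5, 1, 4,6,7]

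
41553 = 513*81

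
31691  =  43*737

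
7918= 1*7918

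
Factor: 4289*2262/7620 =2^( - 1)*5^(- 1 )*13^1 *29^1*127^( - 1)*4289^1 = 1616953/1270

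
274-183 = 91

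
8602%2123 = 110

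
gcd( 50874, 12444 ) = 366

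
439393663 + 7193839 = 446587502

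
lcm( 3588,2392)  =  7176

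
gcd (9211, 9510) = 1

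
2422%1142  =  138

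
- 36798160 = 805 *(-45712)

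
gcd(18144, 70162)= 2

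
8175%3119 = 1937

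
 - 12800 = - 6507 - 6293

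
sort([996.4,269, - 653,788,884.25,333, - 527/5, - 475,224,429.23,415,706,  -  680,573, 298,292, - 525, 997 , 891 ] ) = [- 680, - 653,-525,  -  475, - 527/5,  224,269,292,298,  333 , 415, 429.23,573, 706,788,884.25,891, 996.4, 997]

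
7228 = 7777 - 549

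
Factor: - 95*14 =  - 1330 = - 2^1*5^1*7^1*19^1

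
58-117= -59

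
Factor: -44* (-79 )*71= 246796  =  2^2*11^1*71^1*79^1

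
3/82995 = 1/27665 = 0.00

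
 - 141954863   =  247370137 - 389325000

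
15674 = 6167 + 9507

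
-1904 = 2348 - 4252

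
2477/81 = 30 + 47/81 = 30.58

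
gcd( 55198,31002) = 2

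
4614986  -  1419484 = 3195502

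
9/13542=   3/4514 = 0.00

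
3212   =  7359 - 4147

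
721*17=12257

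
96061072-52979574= 43081498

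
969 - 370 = 599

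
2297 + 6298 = 8595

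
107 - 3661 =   -  3554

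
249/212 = 1 + 37/212 = 1.17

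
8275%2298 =1381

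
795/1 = 795=795.00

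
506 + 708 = 1214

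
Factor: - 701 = -701^1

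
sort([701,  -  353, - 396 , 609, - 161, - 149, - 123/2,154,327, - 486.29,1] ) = [-486.29, - 396, - 353,-161, - 149, - 123/2, 1, 154, 327, 609, 701 ] 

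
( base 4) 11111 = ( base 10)341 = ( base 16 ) 155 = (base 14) 1A5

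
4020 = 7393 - 3373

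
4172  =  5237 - 1065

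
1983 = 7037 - 5054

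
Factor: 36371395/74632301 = 5^1*23^2*379^( - 1)*13751^1*196919^( - 1)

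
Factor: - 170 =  -2^1*5^1*17^1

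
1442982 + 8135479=9578461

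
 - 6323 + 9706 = 3383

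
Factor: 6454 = 2^1 * 7^1*461^1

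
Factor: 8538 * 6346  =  54182148 = 2^2 * 3^1*19^1*167^1*1423^1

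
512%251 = 10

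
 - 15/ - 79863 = 5/26621 = 0.00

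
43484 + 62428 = 105912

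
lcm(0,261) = 0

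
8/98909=8/98909 = 0.00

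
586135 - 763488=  - 177353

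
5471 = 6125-654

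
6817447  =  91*74917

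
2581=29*89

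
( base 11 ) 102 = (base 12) A3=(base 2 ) 1111011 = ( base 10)123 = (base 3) 11120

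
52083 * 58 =3020814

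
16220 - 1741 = 14479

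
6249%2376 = 1497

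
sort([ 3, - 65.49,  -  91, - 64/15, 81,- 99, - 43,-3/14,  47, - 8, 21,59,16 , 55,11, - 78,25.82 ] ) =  [ - 99,-91 , - 78,-65.49, - 43, - 8, -64/15, - 3/14, 3, 11,16,21 , 25.82, 47, 55, 59, 81]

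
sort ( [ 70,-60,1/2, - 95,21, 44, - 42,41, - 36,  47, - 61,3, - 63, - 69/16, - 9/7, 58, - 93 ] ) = [ - 95, - 93, - 63,-61, - 60, - 42, - 36, - 69/16, - 9/7 , 1/2,3,21,41,44,47,58,70]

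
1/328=1/328 = 0.00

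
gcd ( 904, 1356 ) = 452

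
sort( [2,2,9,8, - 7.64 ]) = [-7.64, 2, 2,8,  9]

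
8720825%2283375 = 1870700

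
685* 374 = 256190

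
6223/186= 33 + 85/186 = 33.46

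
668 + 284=952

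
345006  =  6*57501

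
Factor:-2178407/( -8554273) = 7^ ( -1)*  11^1 * 13^(-2) * 19^1*1033^( - 1)*1489^1 = 311201/1222039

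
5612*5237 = 29390044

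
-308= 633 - 941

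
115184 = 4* 28796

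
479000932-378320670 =100680262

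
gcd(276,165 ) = 3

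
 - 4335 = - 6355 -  - 2020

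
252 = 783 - 531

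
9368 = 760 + 8608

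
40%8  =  0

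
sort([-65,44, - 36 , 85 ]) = [ - 65, - 36,44,85 ] 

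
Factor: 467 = 467^1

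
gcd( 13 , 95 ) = 1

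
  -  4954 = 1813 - 6767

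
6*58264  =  349584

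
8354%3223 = 1908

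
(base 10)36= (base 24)1C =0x24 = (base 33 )13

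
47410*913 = 43285330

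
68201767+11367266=79569033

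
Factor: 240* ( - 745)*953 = -170396400 = - 2^4 * 3^1 * 5^2*149^1*953^1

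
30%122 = 30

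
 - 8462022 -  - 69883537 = 61421515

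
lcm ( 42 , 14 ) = 42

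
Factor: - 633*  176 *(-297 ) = 33088176= 2^4*3^4*11^2 * 211^1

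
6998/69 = 6998/69 = 101.42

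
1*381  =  381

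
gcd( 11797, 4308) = 1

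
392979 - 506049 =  - 113070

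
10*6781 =67810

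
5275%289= 73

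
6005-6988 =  - 983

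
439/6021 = 439/6021 = 0.07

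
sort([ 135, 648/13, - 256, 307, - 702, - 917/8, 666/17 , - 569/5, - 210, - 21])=[ - 702, - 256,-210, - 917/8, - 569/5 ,-21  ,  666/17,  648/13,  135, 307]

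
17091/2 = 8545  +  1/2=8545.50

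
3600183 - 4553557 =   -  953374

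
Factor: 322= 2^1*7^1*23^1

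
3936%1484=968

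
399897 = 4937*81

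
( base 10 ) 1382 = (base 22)2II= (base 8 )2546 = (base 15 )622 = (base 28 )1la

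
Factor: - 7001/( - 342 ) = 2^(  -  1)*3^( - 2)* 19^( - 1) * 7001^1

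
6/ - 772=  - 1+383/386  =  -  0.01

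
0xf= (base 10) 15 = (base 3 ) 120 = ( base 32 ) f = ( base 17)F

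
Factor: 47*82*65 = 250510 = 2^1* 5^1*13^1*41^1*47^1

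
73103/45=73103/45 = 1624.51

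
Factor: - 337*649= - 218713 = - 11^1*  59^1*337^1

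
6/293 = 6/293 =0.02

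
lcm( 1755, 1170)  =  3510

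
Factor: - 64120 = - 2^3* 5^1*7^1*229^1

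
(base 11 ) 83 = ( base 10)91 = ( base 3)10101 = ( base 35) 2l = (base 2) 1011011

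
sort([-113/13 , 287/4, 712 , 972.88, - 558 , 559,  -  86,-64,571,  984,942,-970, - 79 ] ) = [- 970,-558, - 86 , - 79, -64, - 113/13, 287/4, 559 , 571,712,942,972.88,984]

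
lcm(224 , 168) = 672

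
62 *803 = 49786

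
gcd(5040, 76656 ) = 48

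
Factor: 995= 5^1*199^1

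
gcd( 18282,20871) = 3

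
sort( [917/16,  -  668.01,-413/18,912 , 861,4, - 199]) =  [ - 668.01, - 199,-413/18,4,917/16,861,912]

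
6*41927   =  251562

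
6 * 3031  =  18186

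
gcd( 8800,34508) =4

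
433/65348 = 433/65348=0.01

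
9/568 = 9/568 = 0.02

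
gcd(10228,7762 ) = 2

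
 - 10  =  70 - 80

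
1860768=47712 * 39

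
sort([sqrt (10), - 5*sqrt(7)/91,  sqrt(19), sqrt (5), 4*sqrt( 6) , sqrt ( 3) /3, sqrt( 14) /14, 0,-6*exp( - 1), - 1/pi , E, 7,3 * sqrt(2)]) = [ - 6 *exp( - 1), - 1/pi, - 5*sqrt(7) /91,0, sqrt(14)/14 , sqrt (3) /3 , sqrt( 5 ) , E , sqrt(10 ),  3*sqrt( 2), sqrt (19 ),7,4*sqrt (6)] 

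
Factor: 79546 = 2^1*31^1 *1283^1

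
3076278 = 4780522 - 1704244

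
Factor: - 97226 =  - 2^1*173^1*281^1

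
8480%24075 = 8480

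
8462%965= 742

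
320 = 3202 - 2882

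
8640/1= 8640 = 8640.00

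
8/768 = 1/96 = 0.01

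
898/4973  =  898/4973  =  0.18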